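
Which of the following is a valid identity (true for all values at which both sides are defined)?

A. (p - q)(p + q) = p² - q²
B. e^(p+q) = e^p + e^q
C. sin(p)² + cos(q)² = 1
A: holds — e.g. at (2, 7), both sides equal -45.
B: fails at (1, 1) — LHS = e^2 ≈ 7.389, RHS = 2·e ≈ 5.437.
C: fails at (4, 6) — LHS = sin(4)² + cos(6)² ≈ 1.495, RHS = 1.

Answer: A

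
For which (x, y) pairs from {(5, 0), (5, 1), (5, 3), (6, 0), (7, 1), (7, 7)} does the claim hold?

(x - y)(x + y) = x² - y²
All pairs

Testing each pair:
(5, 0): LHS = 25, RHS = 25 → holds
(5, 1): LHS = 24, RHS = 24 → holds
(5, 3): LHS = 16, RHS = 16 → holds
(6, 0): LHS = 36, RHS = 36 → holds
(7, 1): LHS = 48, RHS = 48 → holds
(7, 7): LHS = 0, RHS = 0 → holds

Every pair satisfies the claim.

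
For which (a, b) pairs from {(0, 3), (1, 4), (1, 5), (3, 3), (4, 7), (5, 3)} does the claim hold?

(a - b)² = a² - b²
Testing each pair:
(0, 3): LHS = 9, RHS = -9 → fails
(1, 4): LHS = 9, RHS = -15 → fails
(1, 5): LHS = 16, RHS = -24 → fails
(3, 3): LHS = 0, RHS = 0 → holds
(4, 7): LHS = 9, RHS = -33 → fails
(5, 3): LHS = 4, RHS = 16 → fails

1 of 6 pairs satisfies the claim.

Answer: (3, 3)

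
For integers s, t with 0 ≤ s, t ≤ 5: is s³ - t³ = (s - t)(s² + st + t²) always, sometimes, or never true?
The identity holds for every pair in the range. For instance at (s, t) = (0, 3): both sides equal -27.

Answer: Always true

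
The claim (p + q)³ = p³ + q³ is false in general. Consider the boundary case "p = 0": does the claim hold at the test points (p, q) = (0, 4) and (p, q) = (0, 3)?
Yes, holds at both test points

At (0, 4): LHS = 64, RHS = 64 → equal
At (0, 3): LHS = 27, RHS = 27 → equal

So the claim does hold at both of these boundary points, even though it is not an identity.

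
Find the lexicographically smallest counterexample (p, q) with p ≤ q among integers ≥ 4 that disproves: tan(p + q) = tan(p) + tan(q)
Substituting (4, 4) into the claim:
LHS = tan(4 + 4) = tan(8) ≈ -6.8
RHS = tan(4) + tan(4) = 2·tan(4) ≈ 2.316

Since LHS ≠ RHS, this pair disproves the claim, and no lexicographically smaller pair (p ≤ q, integers ≥ 4) does.

For instance (5, 7) is also a counterexample (LHS = tan(12) ≈ -0.6359, RHS = tan(5) + tan(7) ≈ -2.509), but it's lexicographically larger.

Answer: (p, q) = (4, 4)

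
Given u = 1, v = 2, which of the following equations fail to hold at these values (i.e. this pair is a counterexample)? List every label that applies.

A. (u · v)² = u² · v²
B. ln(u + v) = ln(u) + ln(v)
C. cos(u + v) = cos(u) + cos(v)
Evaluating each claim at the given values:
A. LHS = 4, RHS = 4 → holds here (LHS = RHS)
B. LHS = ln(3) ≈ 1.099, RHS = ln(2) ≈ 0.6931 → fails here (LHS ≠ RHS)
C. LHS = cos(3) ≈ -0.99, RHS = cos(2) + cos(1) ≈ 0.1242 → fails here (LHS ≠ RHS)

Answer: B, C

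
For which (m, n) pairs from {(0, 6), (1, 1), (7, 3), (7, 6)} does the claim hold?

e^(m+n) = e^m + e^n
None

Testing each pair:
(0, 6): LHS = e^6 ≈ 403.4, RHS = 1 + e^6 ≈ 404.4 → fails
(1, 1): LHS = e^2 ≈ 7.389, RHS = 2·e ≈ 5.437 → fails
(7, 3): LHS = e^10 ≈ 22026.5, RHS = e^3 + e^7 ≈ 1117 → fails
(7, 6): LHS = e^13 ≈ 442413.4, RHS = e^6 + e^7 ≈ 1500 → fails

No pair satisfies the claim.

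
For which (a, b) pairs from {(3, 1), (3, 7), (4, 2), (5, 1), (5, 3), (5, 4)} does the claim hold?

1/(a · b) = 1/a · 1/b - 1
Testing each pair:
(3, 1): LHS = 1/3, RHS = -2/3 → fails
(3, 7): LHS = 1/21, RHS = -20/21 → fails
(4, 2): LHS = 1/8, RHS = -7/8 → fails
(5, 1): LHS = 1/5, RHS = -4/5 → fails
(5, 3): LHS = 1/15, RHS = -14/15 → fails
(5, 4): LHS = 1/20, RHS = -19/20 → fails

No pair satisfies the claim.

Answer: None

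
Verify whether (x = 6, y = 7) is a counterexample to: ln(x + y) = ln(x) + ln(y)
Substituting x = 6, y = 7:
LHS = ln(6 + 7) = ln(13) ≈ 2.565
RHS = ln(6) + ln(7) ≈ 3.738

Since LHS ≠ RHS, this pair disproves the claim.

Answer: Yes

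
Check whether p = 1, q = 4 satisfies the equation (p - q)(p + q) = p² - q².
Holds

Substituting p = 1, q = 4:

LHS = (1 - 4)(1 + 4) = -15
RHS = 1² - 4² = -15

LHS = RHS, so the equation holds at this point.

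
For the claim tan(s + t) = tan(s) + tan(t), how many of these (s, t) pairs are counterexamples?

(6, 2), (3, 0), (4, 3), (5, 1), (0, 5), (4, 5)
Testing each pair:
(6, 2): LHS = tan(8) ≈ -6.8, RHS = tan(2) + tan(6) ≈ -2.476 → counterexample
(3, 0): LHS = tan(3) ≈ -0.1425, RHS = tan(3) ≈ -0.1425 → satisfies claim
(4, 3): LHS = tan(7) ≈ 0.8714, RHS = tan(3) + tan(4) ≈ 1.015 → counterexample
(5, 1): LHS = tan(6) ≈ -0.291, RHS = tan(5) + tan(1) ≈ -1.823 → counterexample
(0, 5): LHS = tan(5) ≈ -3.381, RHS = tan(5) ≈ -3.381 → satisfies claim
(4, 5): LHS = tan(9) ≈ -0.4523, RHS = tan(5) + tan(4) ≈ -2.223 → counterexample

That makes 4 counterexamples.

Answer: 4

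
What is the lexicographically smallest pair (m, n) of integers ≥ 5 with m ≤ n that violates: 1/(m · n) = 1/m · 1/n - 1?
(m, n) = (5, 5)

Substituting (5, 5) into the claim:
LHS = 1/(5 · 5) = 1/25
RHS = 1/5 · 1/5 - 1 = -24/25

Since LHS ≠ RHS, this pair disproves the claim, and no lexicographically smaller pair (m ≤ n, integers ≥ 5) does.

For instance (5, 12) is also a counterexample (LHS = 1/60, RHS = -59/60), but it's lexicographically larger.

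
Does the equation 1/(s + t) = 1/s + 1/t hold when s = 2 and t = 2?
Substituting s = 2, t = 2:

LHS = 1/(2 + 2) = 1/4
RHS = 1/2 + 1/2 = 1

LHS ≠ RHS, so the equation does not hold at this point.

Answer: Fails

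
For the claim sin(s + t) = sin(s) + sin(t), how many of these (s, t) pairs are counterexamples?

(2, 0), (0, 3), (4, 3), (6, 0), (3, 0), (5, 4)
2

Testing each pair:
(2, 0): LHS = sin(2) ≈ 0.9093, RHS = sin(2) ≈ 0.9093 → satisfies claim
(0, 3): LHS = sin(3) ≈ 0.1411, RHS = sin(3) ≈ 0.1411 → satisfies claim
(4, 3): LHS = sin(7) ≈ 0.657, RHS = sin(4) + sin(3) ≈ -0.6157 → counterexample
(6, 0): LHS = sin(6) ≈ -0.2794, RHS = sin(6) ≈ -0.2794 → satisfies claim
(3, 0): LHS = sin(3) ≈ 0.1411, RHS = sin(3) ≈ 0.1411 → satisfies claim
(5, 4): LHS = sin(9) ≈ 0.4121, RHS = sin(5) + sin(4) ≈ -1.716 → counterexample

That makes 2 counterexamples.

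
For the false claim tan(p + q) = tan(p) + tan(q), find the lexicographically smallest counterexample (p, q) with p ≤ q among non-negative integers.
At (0, 1): both sides equal tan(1) ≈ 1.557, so it holds there.
At (0, 5): both sides equal tan(5) ≈ -3.381, so it holds there.

Substituting (1, 1) into the claim:
LHS = tan(1 + 1) = tan(2) ≈ -2.185
RHS = tan(1) + tan(1) = 2·tan(1) ≈ 3.115

Since LHS ≠ RHS, this pair disproves the claim, and no lexicographically smaller pair (p ≤ q, non-negative integers) does.

For instance (4, 6) is also a counterexample (LHS = tan(10) ≈ 0.6484, RHS = tan(6) + tan(4) ≈ 0.8668), but it's lexicographically larger.

Answer: (p, q) = (1, 1)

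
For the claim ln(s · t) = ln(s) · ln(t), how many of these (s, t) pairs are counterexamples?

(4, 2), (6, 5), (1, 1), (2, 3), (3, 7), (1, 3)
5

Testing each pair:
(4, 2): LHS = ln(8) ≈ 2.079, RHS = ln(2)·ln(4) ≈ 0.9609 → counterexample
(6, 5): LHS = ln(30) ≈ 3.401, RHS = ln(5)·ln(6) ≈ 2.884 → counterexample
(1, 1): LHS = 0, RHS = 0 → satisfies claim
(2, 3): LHS = ln(6) ≈ 1.792, RHS = ln(2)·ln(3) ≈ 0.7615 → counterexample
(3, 7): LHS = ln(21) ≈ 3.045, RHS = ln(3)·ln(7) ≈ 2.138 → counterexample
(1, 3): LHS = ln(3) ≈ 1.099, RHS = 0 → counterexample

That makes 5 counterexamples.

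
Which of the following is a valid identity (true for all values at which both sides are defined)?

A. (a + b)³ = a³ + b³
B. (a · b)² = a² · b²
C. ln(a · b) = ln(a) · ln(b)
B

A: fails at (1, 3) — LHS = 64, RHS = 28.
B: holds — e.g. at (3, 7), both sides equal 441.
C: fails at (3, 7) — LHS = ln(21) ≈ 3.045, RHS = ln(3)·ln(7) ≈ 2.138.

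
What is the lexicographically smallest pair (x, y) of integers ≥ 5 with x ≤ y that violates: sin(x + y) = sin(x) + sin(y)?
(x, y) = (5, 5)

Substituting (5, 5) into the claim:
LHS = sin(5 + 5) = sin(10) ≈ -0.544
RHS = sin(5) + sin(5) = 2·sin(5) ≈ -1.918

Since LHS ≠ RHS, this pair disproves the claim, and no lexicographically smaller pair (x ≤ y, integers ≥ 5) does.

For instance (7, 8) is also a counterexample (LHS = sin(15) ≈ 0.6503, RHS = sin(7) + sin(8) ≈ 1.646), but it's lexicographically larger.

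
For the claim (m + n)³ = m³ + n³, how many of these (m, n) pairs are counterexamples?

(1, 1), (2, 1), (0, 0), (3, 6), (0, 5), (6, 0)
Testing each pair:
(1, 1): LHS = 8, RHS = 2 → counterexample
(2, 1): LHS = 27, RHS = 9 → counterexample
(0, 0): LHS = 0, RHS = 0 → satisfies claim
(3, 6): LHS = 729, RHS = 243 → counterexample
(0, 5): LHS = 125, RHS = 125 → satisfies claim
(6, 0): LHS = 216, RHS = 216 → satisfies claim

That makes 3 counterexamples.

Answer: 3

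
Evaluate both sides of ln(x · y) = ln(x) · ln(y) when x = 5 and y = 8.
LHS = ln(5 · 8) = ln(40) ≈ 3.689
RHS = ln(5) · ln(8) ≈ 3.347

LHS ≠ RHS (they differ by about 0.3421), so the equation does not hold here.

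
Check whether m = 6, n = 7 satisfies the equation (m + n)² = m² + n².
Substituting m = 6, n = 7:

LHS = (6 + 7)² = 169
RHS = 6² + 7² = 85

LHS ≠ RHS, so the equation does not hold at this point.

Answer: Fails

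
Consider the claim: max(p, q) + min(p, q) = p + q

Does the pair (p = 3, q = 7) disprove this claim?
Substituting p = 3, q = 7:
LHS = max(3, 7) + min(3, 7) = 10
RHS = 3 + 7 = 10

The sides agree, so this pair does not disprove the claim.

Answer: No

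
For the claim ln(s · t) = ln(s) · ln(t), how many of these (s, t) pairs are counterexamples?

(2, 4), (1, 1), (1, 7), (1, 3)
3

Testing each pair:
(2, 4): LHS = ln(8) ≈ 2.079, RHS = ln(2)·ln(4) ≈ 0.9609 → counterexample
(1, 1): LHS = 0, RHS = 0 → satisfies claim
(1, 7): LHS = ln(7) ≈ 1.946, RHS = 0 → counterexample
(1, 3): LHS = ln(3) ≈ 1.099, RHS = 0 → counterexample

That makes 3 counterexamples.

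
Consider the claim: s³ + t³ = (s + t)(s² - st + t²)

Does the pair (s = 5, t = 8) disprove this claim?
Substituting s = 5, t = 8:
LHS = 5³ + 8³ = 637
RHS = (5 + 8)(5² - 5·8 + 8²) = 637

The sides agree, so this pair does not disprove the claim.

Answer: No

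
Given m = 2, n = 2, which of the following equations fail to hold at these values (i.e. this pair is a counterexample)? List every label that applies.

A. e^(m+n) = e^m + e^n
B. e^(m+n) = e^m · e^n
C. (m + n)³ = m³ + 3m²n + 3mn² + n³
Evaluating each claim at the given values:
A. LHS = e^4 ≈ 54.6, RHS = 2·e^2 ≈ 14.78 → fails here (LHS ≠ RHS)
B. LHS = e^4 ≈ 54.6, RHS = e^4 ≈ 54.6 → holds here (LHS = RHS)
C. LHS = 64, RHS = 64 → holds here (LHS = RHS)

Answer: A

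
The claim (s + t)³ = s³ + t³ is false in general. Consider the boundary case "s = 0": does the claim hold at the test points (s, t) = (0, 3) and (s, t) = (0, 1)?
Yes, holds at both test points

At (0, 3): LHS = 27, RHS = 27 → equal
At (0, 1): LHS = 1, RHS = 1 → equal

So the claim does hold at both of these boundary points, even though it is not an identity.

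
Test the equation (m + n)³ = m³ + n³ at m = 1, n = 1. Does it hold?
Fails

Substituting m = 1, n = 1:

LHS = (1 + 1)³ = 8
RHS = 1³ + 1³ = 2

LHS ≠ RHS, so the equation does not hold at this point.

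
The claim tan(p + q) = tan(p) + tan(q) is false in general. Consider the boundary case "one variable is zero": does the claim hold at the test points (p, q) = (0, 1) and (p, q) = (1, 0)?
Yes, holds at both test points

At (0, 1): LHS = tan(1) ≈ 1.557, RHS = tan(1) ≈ 1.557 → equal
At (1, 0): LHS = tan(1) ≈ 1.557, RHS = tan(1) ≈ 1.557 → equal

So the claim does hold at both of these boundary points, even though it is not an identity.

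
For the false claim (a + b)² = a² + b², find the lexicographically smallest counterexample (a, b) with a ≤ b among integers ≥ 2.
Substituting (2, 2) into the claim:
LHS = (2 + 2)² = 16
RHS = 2² + 2² = 8

Since LHS ≠ RHS, this pair disproves the claim, and no lexicographically smaller pair (a ≤ b, integers ≥ 2) does.

For instance (6, 7) is also a counterexample (LHS = 169, RHS = 85), but it's lexicographically larger.

Answer: (a, b) = (2, 2)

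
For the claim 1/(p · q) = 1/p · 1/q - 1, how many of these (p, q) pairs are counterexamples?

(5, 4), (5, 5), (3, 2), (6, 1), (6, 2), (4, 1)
6

Testing each pair:
(5, 4): LHS = 1/20, RHS = -19/20 → counterexample
(5, 5): LHS = 1/25, RHS = -24/25 → counterexample
(3, 2): LHS = 1/6, RHS = -5/6 → counterexample
(6, 1): LHS = 1/6, RHS = -5/6 → counterexample
(6, 2): LHS = 1/12, RHS = -11/12 → counterexample
(4, 1): LHS = 1/4, RHS = -3/4 → counterexample

That makes 6 counterexamples.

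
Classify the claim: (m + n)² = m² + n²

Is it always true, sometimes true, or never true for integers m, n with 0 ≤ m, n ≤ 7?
Sometimes true

It holds at (m, n) = (5, 0) (both sides equal 25), but fails at (m, n) = (4, 4) (LHS = 64, RHS = 32).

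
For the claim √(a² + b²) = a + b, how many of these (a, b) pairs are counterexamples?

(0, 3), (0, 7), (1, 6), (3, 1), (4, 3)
3

Testing each pair:
(0, 3): LHS = 3, RHS = 3 → satisfies claim
(0, 7): LHS = 7, RHS = 7 → satisfies claim
(1, 6): LHS = √(37) ≈ 6.083, RHS = 7 → counterexample
(3, 1): LHS = √(10) ≈ 3.162, RHS = 4 → counterexample
(4, 3): LHS = 5, RHS = 7 → counterexample

That makes 3 counterexamples.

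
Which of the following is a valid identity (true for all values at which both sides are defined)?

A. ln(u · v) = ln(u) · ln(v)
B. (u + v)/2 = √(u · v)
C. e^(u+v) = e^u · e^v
A: fails at (6, 7) — LHS = ln(42) ≈ 3.738, RHS = ln(6)·ln(7) ≈ 3.487.
B: fails at (2, 7) — LHS = 9/2, RHS = √(14) ≈ 3.742.
C: holds — e.g. at (1, 2), both sides equal e^3 ≈ 20.09.

Answer: C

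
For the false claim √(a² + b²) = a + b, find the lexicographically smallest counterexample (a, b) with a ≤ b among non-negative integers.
(a, b) = (1, 1)

Substituting (1, 1) into the claim:
LHS = √(1² + 1²) = √(2) ≈ 1.414
RHS = 1 + 1 = 2

Since LHS ≠ RHS, this pair disproves the claim, and no lexicographically smaller pair (a ≤ b, non-negative integers) does.

For instance (3, 6) is also a counterexample (LHS = 3·√(5) ≈ 6.708, RHS = 9), but it's lexicographically larger.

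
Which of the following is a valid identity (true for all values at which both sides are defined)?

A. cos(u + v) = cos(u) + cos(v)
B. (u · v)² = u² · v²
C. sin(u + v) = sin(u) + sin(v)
A: fails at (3, 7) — LHS = cos(10) ≈ -0.8391, RHS = cos(3) + cos(7) ≈ -0.2361.
B: holds — e.g. at (3, 7), both sides equal 441.
C: fails at (2, 4) — LHS = sin(6) ≈ -0.2794, RHS = sin(4) + sin(2) ≈ 0.1525.

Answer: B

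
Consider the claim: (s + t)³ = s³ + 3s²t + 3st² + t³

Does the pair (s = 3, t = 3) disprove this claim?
No

Substituting s = 3, t = 3:
LHS = (3 + 3)³ = 216
RHS = 3³ + 3·3²·3 + 3·3·3² + 3³ = 216

The sides agree, so this pair does not disprove the claim.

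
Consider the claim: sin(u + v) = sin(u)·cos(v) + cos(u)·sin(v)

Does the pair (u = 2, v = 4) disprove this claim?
Substituting u = 2, v = 4:
LHS = sin(2 + 4) = sin(6) ≈ -0.2794
RHS = sin(2)·cos(4) + cos(2)·sin(4) = sin(2)·cos(4) + sin(4)·cos(2) ≈ -0.2794

The sides agree, so this pair does not disprove the claim.

Answer: No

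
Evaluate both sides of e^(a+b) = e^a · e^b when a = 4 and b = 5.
LHS = e^(4+5) = e^9 ≈ 8103
RHS = e^4 · e^5 = e^9 ≈ 8103

LHS = RHS: the two sides agree.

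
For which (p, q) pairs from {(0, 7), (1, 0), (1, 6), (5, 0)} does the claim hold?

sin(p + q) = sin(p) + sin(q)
Testing each pair:
(0, 7): LHS = sin(7) ≈ 0.657, RHS = sin(7) ≈ 0.657 → holds
(1, 0): LHS = sin(1) ≈ 0.8415, RHS = sin(1) ≈ 0.8415 → holds
(1, 6): LHS = sin(7) ≈ 0.657, RHS = sin(6) + sin(1) ≈ 0.5621 → fails
(5, 0): LHS = sin(5) ≈ -0.9589, RHS = sin(5) ≈ -0.9589 → holds

3 of 4 pairs satisfy the claim.

Answer: (0, 7), (1, 0), (5, 0)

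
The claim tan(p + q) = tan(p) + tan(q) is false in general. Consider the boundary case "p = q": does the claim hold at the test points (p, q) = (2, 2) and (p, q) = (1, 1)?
No, fails at both test points

At (2, 2): LHS = tan(4) ≈ 1.158 ≠ RHS = 2·tan(2) ≈ -4.37
At (1, 1): LHS = tan(2) ≈ -2.185 ≠ RHS = 2·tan(1) ≈ 3.115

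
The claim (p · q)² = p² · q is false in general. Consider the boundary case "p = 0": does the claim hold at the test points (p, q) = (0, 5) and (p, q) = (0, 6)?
Yes, holds at both test points

At (0, 5): LHS = 0, RHS = 0 → equal
At (0, 6): LHS = 0, RHS = 0 → equal

So the claim does hold at both of these boundary points, even though it is not an identity.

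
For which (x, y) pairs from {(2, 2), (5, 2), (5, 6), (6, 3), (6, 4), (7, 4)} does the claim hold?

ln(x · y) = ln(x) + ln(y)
All pairs

Testing each pair:
(2, 2): LHS = ln(4) ≈ 1.386, RHS = 2·ln(2) ≈ 1.386 → holds
(5, 2): LHS = ln(10) ≈ 2.303, RHS = ln(2) + ln(5) ≈ 2.303 → holds
(5, 6): LHS = ln(30) ≈ 3.401, RHS = ln(5) + ln(6) ≈ 3.401 → holds
(6, 3): LHS = ln(18) ≈ 2.89, RHS = ln(3) + ln(6) ≈ 2.89 → holds
(6, 4): LHS = ln(24) ≈ 3.178, RHS = ln(4) + ln(6) ≈ 3.178 → holds
(7, 4): LHS = ln(28) ≈ 3.332, RHS = ln(4) + ln(7) ≈ 3.332 → holds

Every pair satisfies the claim.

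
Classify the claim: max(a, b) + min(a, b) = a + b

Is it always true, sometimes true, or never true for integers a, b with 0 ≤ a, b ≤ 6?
Always true

The identity holds for every pair in the range. For instance at (a, b) = (3, 3): both sides equal 6.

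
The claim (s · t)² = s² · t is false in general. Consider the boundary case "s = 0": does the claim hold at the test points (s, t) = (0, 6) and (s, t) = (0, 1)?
At (0, 6): LHS = 0, RHS = 0 → equal
At (0, 1): LHS = 0, RHS = 0 → equal

So the claim does hold at both of these boundary points, even though it is not an identity.

Answer: Yes, holds at both test points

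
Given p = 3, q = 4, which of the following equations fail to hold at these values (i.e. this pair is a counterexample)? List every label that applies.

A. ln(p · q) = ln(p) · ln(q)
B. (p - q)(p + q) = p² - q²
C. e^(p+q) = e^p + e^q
A, C

Evaluating each claim at the given values:
A. LHS = ln(12) ≈ 2.485, RHS = ln(3)·ln(4) ≈ 1.523 → fails here (LHS ≠ RHS)
B. LHS = -7, RHS = -7 → holds here (LHS = RHS)
C. LHS = e^7 ≈ 1097, RHS = e^3 + e^4 ≈ 74.68 → fails here (LHS ≠ RHS)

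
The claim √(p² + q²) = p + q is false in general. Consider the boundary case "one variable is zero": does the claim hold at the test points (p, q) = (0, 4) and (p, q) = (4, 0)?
At (0, 4): LHS = 4, RHS = 4 → equal
At (4, 0): LHS = 4, RHS = 4 → equal

So the claim does hold at both of these boundary points, even though it is not an identity.

Answer: Yes, holds at both test points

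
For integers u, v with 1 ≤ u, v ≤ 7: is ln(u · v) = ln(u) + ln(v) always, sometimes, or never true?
Always true

The identity holds for every pair in the range. For instance at (u, v) = (6, 2): both sides equal ln(12) ≈ 2.485.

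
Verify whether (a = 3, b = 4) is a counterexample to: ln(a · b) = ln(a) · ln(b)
Substituting a = 3, b = 4:
LHS = ln(3 · 4) = ln(12) ≈ 2.485
RHS = ln(3) · ln(4) ≈ 1.523

Since LHS ≠ RHS, this pair disproves the claim.

Answer: Yes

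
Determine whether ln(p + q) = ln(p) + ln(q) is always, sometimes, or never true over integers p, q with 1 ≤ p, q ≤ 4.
It holds at (p, q) = (2, 2) (both sides equal ln(4) ≈ 1.386), but fails at (p, q) = (3, 3) (LHS = ln(6) ≈ 1.792, RHS = 2·ln(3) ≈ 2.197).

Answer: Sometimes true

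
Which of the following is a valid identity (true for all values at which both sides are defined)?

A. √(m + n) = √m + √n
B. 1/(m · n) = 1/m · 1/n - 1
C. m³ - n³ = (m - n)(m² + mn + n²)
A: fails at (1, 4) — LHS = √(5) ≈ 2.236, RHS = 3.
B: fails at (5, 8) — LHS = 1/40, RHS = -39/40.
C: holds — e.g. at (6, 7), both sides equal -127.

Answer: C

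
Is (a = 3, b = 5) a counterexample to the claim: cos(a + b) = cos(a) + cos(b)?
Substituting a = 3, b = 5:
LHS = cos(3 + 5) = cos(8) ≈ -0.1455
RHS = cos(3) + cos(5) ≈ -0.7063

Since LHS ≠ RHS, this pair disproves the claim.

Answer: Yes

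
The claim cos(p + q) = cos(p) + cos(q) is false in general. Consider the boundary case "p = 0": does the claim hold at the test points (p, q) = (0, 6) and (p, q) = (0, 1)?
No, fails at both test points

At (0, 6): LHS = cos(6) ≈ 0.9602 ≠ RHS = cos(6) + 1 ≈ 1.96
At (0, 1): LHS = cos(1) ≈ 0.5403 ≠ RHS = cos(1) + 1 ≈ 1.54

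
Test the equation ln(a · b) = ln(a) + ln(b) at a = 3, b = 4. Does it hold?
Holds

Substituting a = 3, b = 4:

LHS = ln(3 · 4) = ln(12) ≈ 2.485
RHS = ln(3) + ln(4) ≈ 2.485

LHS = RHS, so the equation holds at this point.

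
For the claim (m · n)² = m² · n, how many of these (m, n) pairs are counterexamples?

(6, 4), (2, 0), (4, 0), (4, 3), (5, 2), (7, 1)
3

Testing each pair:
(6, 4): LHS = 576, RHS = 144 → counterexample
(2, 0): LHS = 0, RHS = 0 → satisfies claim
(4, 0): LHS = 0, RHS = 0 → satisfies claim
(4, 3): LHS = 144, RHS = 48 → counterexample
(5, 2): LHS = 100, RHS = 50 → counterexample
(7, 1): LHS = 49, RHS = 49 → satisfies claim

That makes 3 counterexamples.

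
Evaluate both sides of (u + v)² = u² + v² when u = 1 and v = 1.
LHS = (1 + 1)² = 4
RHS = 1² + 1² = 2

LHS ≠ RHS, so the equation does not hold here.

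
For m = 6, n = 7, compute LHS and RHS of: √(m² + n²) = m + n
LHS = √(6² + 7²) = √(85) ≈ 9.22
RHS = 6 + 7 = 13

LHS ≠ RHS (they differ by about 3.78), so the equation does not hold here.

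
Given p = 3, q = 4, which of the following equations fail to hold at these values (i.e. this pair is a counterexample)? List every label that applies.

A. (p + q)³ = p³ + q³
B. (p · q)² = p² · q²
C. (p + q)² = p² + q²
Evaluating each claim at the given values:
A. LHS = 343, RHS = 91 → fails here (LHS ≠ RHS)
B. LHS = 144, RHS = 144 → holds here (LHS = RHS)
C. LHS = 49, RHS = 25 → fails here (LHS ≠ RHS)

Answer: A, C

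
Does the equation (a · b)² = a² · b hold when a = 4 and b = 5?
Fails

Substituting a = 4, b = 5:

LHS = (4 · 5)² = 400
RHS = 4² · 5 = 80

LHS ≠ RHS, so the equation does not hold at this point.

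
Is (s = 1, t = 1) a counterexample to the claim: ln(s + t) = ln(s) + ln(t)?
Substituting s = 1, t = 1:
LHS = ln(1 + 1) = ln(2) ≈ 0.6931
RHS = ln(1) + ln(1) = 0

Since LHS ≠ RHS, this pair disproves the claim.

Answer: Yes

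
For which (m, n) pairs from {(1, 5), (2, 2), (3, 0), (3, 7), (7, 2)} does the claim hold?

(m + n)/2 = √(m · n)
Testing each pair:
(1, 5): LHS = 3, RHS = √(5) ≈ 2.236 → fails
(2, 2): LHS = 2, RHS = 2 → holds
(3, 0): LHS = 3/2, RHS = 0 → fails
(3, 7): LHS = 5, RHS = √(21) ≈ 4.583 → fails
(7, 2): LHS = 9/2, RHS = √(14) ≈ 3.742 → fails

1 of 5 pairs satisfies the claim.

Answer: (2, 2)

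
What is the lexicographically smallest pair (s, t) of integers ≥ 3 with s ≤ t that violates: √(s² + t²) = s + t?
(s, t) = (3, 3)

Substituting (3, 3) into the claim:
LHS = √(3² + 3²) = 3·√(2) ≈ 4.243
RHS = 3 + 3 = 6

Since LHS ≠ RHS, this pair disproves the claim, and no lexicographically smaller pair (s ≤ t, integers ≥ 3) does.

For instance (6, 8) is also a counterexample (LHS = 10, RHS = 14), but it's lexicographically larger.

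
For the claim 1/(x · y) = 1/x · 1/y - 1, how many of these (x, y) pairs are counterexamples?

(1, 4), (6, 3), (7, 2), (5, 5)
Testing each pair:
(1, 4): LHS = 1/4, RHS = -3/4 → counterexample
(6, 3): LHS = 1/18, RHS = -17/18 → counterexample
(7, 2): LHS = 1/14, RHS = -13/14 → counterexample
(5, 5): LHS = 1/25, RHS = -24/25 → counterexample

That makes 4 counterexamples.

Answer: 4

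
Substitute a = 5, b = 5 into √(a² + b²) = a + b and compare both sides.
LHS = √(5² + 5²) = 5·√(2) ≈ 7.071
RHS = 5 + 5 = 10

LHS ≠ RHS (they differ by about 2.929), so the equation does not hold here.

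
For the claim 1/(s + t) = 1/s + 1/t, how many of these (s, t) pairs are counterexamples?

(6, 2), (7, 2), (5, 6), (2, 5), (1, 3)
5

Testing each pair:
(6, 2): LHS = 1/8, RHS = 2/3 → counterexample
(7, 2): LHS = 1/9, RHS = 9/14 → counterexample
(5, 6): LHS = 1/11, RHS = 11/30 → counterexample
(2, 5): LHS = 1/7, RHS = 7/10 → counterexample
(1, 3): LHS = 1/4, RHS = 4/3 → counterexample

That makes 5 counterexamples.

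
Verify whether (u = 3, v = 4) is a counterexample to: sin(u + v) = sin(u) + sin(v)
Yes

Substituting u = 3, v = 4:
LHS = sin(3 + 4) = sin(7) ≈ 0.657
RHS = sin(3) + sin(4) ≈ -0.6157

Since LHS ≠ RHS, this pair disproves the claim.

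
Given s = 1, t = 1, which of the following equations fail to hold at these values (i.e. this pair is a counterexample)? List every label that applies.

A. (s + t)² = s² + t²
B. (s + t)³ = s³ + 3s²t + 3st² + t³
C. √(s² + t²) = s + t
A, C

Evaluating each claim at the given values:
A. LHS = 4, RHS = 2 → fails here (LHS ≠ RHS)
B. LHS = 8, RHS = 8 → holds here (LHS = RHS)
C. LHS = √(2) ≈ 1.414, RHS = 2 → fails here (LHS ≠ RHS)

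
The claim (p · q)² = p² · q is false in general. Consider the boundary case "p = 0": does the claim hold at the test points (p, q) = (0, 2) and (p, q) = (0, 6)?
Yes, holds at both test points

At (0, 2): LHS = 0, RHS = 0 → equal
At (0, 6): LHS = 0, RHS = 0 → equal

So the claim does hold at both of these boundary points, even though it is not an identity.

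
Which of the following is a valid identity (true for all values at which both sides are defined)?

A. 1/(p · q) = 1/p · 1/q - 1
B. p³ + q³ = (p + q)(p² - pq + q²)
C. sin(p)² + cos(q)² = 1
B

A: fails at (1, 1) — LHS = 1, RHS = 0.
B: holds — e.g. at (4, 6), both sides equal 280.
C: fails at (6, 7) — LHS = sin(6)² + cos(7)² ≈ 0.6464, RHS = 1.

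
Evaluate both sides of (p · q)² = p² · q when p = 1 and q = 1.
LHS = (1 · 1)² = 1
RHS = 1² · 1 = 1

LHS = RHS: the two sides agree.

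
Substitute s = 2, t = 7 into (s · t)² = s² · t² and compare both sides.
LHS = (2 · 7)² = 196
RHS = 2² · 7² = 196

LHS = RHS: the two sides agree.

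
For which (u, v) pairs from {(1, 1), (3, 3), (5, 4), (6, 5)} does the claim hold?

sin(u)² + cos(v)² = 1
(1, 1), (3, 3)

Testing each pair:
(1, 1): LHS = cos(1)² + sin(1)² = 1, RHS = 1 → holds
(3, 3): LHS = sin(3)² + cos(3)² = 1, RHS = 1 → holds
(5, 4): LHS = cos(4)² + sin(5)² ≈ 1.347, RHS = 1 → fails
(6, 5): LHS = sin(6)² + cos(5)² ≈ 0.1585, RHS = 1 → fails

2 of 4 pairs satisfy the claim.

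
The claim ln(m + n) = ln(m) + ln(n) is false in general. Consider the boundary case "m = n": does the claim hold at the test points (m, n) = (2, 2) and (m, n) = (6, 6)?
At (2, 2): LHS = ln(4) ≈ 1.386, RHS = 2·ln(2) ≈ 1.386 → equal
At (6, 6): LHS = ln(12) ≈ 2.485 ≠ RHS = 2·ln(6) ≈ 3.584

Answer: Only at (2, 2)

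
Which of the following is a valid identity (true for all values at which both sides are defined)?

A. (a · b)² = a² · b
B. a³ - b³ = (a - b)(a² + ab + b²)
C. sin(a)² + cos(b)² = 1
A: fails at (4, 5) — LHS = 400, RHS = 80.
B: holds — e.g. at (2, 7), both sides equal -335.
C: fails at (1, 5) — LHS = cos(5)² + sin(1)² ≈ 0.7885, RHS = 1.

Answer: B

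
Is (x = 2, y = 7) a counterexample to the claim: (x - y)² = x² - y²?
Yes

Substituting x = 2, y = 7:
LHS = (2 - 7)² = 25
RHS = 2² - 7² = -45

Since LHS ≠ RHS, this pair disproves the claim.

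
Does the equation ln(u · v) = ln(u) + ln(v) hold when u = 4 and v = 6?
Holds

Substituting u = 4, v = 6:

LHS = ln(4 · 6) = ln(24) ≈ 3.178
RHS = ln(4) + ln(6) ≈ 3.178

LHS = RHS, so the equation holds at this point.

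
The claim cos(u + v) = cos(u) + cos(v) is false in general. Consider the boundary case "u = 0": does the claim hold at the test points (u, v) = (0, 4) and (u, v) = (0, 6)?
No, fails at both test points

At (0, 4): LHS = cos(4) ≈ -0.6536 ≠ RHS = cos(4) + 1 ≈ 0.3464
At (0, 6): LHS = cos(6) ≈ 0.9602 ≠ RHS = cos(6) + 1 ≈ 1.96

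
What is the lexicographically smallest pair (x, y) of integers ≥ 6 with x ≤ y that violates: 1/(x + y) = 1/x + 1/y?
(x, y) = (6, 6)

Substituting (6, 6) into the claim:
LHS = 1/(6 + 6) = 1/12
RHS = 1/6 + 1/6 = 1/3

Since LHS ≠ RHS, this pair disproves the claim, and no lexicographically smaller pair (x ≤ y, integers ≥ 6) does.

For instance (6, 10) is also a counterexample (LHS = 1/16, RHS = 4/15), but it's lexicographically larger.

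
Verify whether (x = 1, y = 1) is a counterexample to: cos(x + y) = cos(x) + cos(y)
Yes

Substituting x = 1, y = 1:
LHS = cos(1 + 1) = cos(2) ≈ -0.4161
RHS = cos(1) + cos(1) = 2·cos(1) ≈ 1.081

Since LHS ≠ RHS, this pair disproves the claim.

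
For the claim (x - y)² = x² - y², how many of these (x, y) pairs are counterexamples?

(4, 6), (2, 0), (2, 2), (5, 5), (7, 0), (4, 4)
1

Testing each pair:
(4, 6): LHS = 4, RHS = -20 → counterexample
(2, 0): LHS = 4, RHS = 4 → satisfies claim
(2, 2): LHS = 0, RHS = 0 → satisfies claim
(5, 5): LHS = 0, RHS = 0 → satisfies claim
(7, 0): LHS = 49, RHS = 49 → satisfies claim
(4, 4): LHS = 0, RHS = 0 → satisfies claim

That makes 1 counterexample.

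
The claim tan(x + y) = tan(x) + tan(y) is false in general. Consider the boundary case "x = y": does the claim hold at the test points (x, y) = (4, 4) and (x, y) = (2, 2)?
At (4, 4): LHS = tan(8) ≈ -6.8 ≠ RHS = 2·tan(4) ≈ 2.316
At (2, 2): LHS = tan(4) ≈ 1.158 ≠ RHS = 2·tan(2) ≈ -4.37

Answer: No, fails at both test points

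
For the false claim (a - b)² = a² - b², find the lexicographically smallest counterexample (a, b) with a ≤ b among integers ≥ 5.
At (5, 5): both sides equal 0, so it holds there.

Substituting (5, 6) into the claim:
LHS = (5 - 6)² = 1
RHS = 5² - 6² = -11

Since LHS ≠ RHS, this pair disproves the claim, and no lexicographically smaller pair (a ≤ b, integers ≥ 5) does.

For instance (7, 11) is also a counterexample (LHS = 16, RHS = -72), but it's lexicographically larger.

Answer: (a, b) = (5, 6)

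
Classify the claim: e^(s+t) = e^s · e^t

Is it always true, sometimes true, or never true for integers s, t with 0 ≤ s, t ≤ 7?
Always true

The identity holds for every pair in the range. For instance at (s, t) = (6, 5): both sides equal e^11 ≈ 59874.1.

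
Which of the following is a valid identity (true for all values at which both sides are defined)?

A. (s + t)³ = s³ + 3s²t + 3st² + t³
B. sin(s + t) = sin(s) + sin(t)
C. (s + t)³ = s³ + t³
A

A: holds — e.g. at (2, 7), both sides equal 729.
B: fails at (1, 5) — LHS = sin(6) ≈ -0.2794, RHS = sin(5) + sin(1) ≈ -0.1175.
C: fails at (3, 7) — LHS = 1000, RHS = 370.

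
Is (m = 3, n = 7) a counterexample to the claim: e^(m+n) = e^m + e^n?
Substituting m = 3, n = 7:
LHS = e^(3+7) = e^10 ≈ 22026.5
RHS = e^3 + e^7 ≈ 1117

Since LHS ≠ RHS, this pair disproves the claim.

Answer: Yes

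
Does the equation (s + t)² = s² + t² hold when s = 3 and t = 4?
Fails

Substituting s = 3, t = 4:

LHS = (3 + 4)² = 49
RHS = 3² + 4² = 25

LHS ≠ RHS, so the equation does not hold at this point.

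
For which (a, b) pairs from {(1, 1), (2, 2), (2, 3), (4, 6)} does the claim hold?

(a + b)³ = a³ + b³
Testing each pair:
(1, 1): LHS = 8, RHS = 2 → fails
(2, 2): LHS = 64, RHS = 16 → fails
(2, 3): LHS = 125, RHS = 35 → fails
(4, 6): LHS = 1000, RHS = 280 → fails

No pair satisfies the claim.

Answer: None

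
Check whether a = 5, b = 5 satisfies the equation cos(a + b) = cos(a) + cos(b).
Fails

Substituting a = 5, b = 5:

LHS = cos(5 + 5) = cos(10) ≈ -0.8391
RHS = cos(5) + cos(5) = 2·cos(5) ≈ 0.5673

LHS ≠ RHS, so the equation does not hold at this point.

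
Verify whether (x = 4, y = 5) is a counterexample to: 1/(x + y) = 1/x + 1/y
Substituting x = 4, y = 5:
LHS = 1/(4 + 5) = 1/9
RHS = 1/4 + 1/5 = 9/20

Since LHS ≠ RHS, this pair disproves the claim.

Answer: Yes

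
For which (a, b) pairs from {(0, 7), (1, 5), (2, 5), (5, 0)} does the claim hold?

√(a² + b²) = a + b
(0, 7), (5, 0)

Testing each pair:
(0, 7): LHS = 7, RHS = 7 → holds
(1, 5): LHS = √(26) ≈ 5.099, RHS = 6 → fails
(2, 5): LHS = √(29) ≈ 5.385, RHS = 7 → fails
(5, 0): LHS = 5, RHS = 5 → holds

2 of 4 pairs satisfy the claim.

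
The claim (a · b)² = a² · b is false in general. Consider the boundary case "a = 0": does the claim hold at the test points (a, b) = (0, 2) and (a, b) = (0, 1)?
At (0, 2): LHS = 0, RHS = 0 → equal
At (0, 1): LHS = 0, RHS = 0 → equal

So the claim does hold at both of these boundary points, even though it is not an identity.

Answer: Yes, holds at both test points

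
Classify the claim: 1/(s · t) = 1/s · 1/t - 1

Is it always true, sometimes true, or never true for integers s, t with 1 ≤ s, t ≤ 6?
Never true

The claim fails for every pair in the range. For instance at (s, t) = (2, 6): LHS = 1/12, RHS = -11/12.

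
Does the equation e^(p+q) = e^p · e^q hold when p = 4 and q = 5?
Holds

Substituting p = 4, q = 5:

LHS = e^(4+5) = e^9 ≈ 8103
RHS = e^4 · e^5 = e^9 ≈ 8103

LHS = RHS, so the equation holds at this point.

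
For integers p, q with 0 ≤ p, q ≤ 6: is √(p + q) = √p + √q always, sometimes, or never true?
Sometimes true

It holds at (p, q) = (0, 3) (both sides equal √(3) ≈ 1.732), but fails at (p, q) = (6, 4) (LHS = √(10) ≈ 3.162, RHS = 2 + √(6) ≈ 4.449).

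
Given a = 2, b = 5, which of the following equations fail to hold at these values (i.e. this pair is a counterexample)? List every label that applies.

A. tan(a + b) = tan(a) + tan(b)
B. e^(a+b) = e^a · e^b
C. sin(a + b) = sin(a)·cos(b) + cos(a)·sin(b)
A

Evaluating each claim at the given values:
A. LHS = tan(7) ≈ 0.8714, RHS = tan(5) + tan(2) ≈ -5.566 → fails here (LHS ≠ RHS)
B. LHS = e^7 ≈ 1097, RHS = e^7 ≈ 1097 → holds here (LHS = RHS)
C. LHS = sin(7) ≈ 0.657, RHS = sin(2)·cos(5) + sin(5)·cos(2) ≈ 0.657 → holds here (LHS = RHS)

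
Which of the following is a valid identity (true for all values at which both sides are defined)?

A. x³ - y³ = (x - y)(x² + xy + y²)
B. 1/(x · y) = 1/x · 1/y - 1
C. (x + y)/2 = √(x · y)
A: holds — e.g. at (5, 8), both sides equal -387.
B: fails at (3, 4) — LHS = 1/12, RHS = -11/12.
C: fails at (0, 1) — LHS = 1/2, RHS = 0.

Answer: A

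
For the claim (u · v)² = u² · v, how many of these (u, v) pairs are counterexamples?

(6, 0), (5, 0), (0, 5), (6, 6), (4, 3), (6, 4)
3

Testing each pair:
(6, 0): LHS = 0, RHS = 0 → satisfies claim
(5, 0): LHS = 0, RHS = 0 → satisfies claim
(0, 5): LHS = 0, RHS = 0 → satisfies claim
(6, 6): LHS = 1296, RHS = 216 → counterexample
(4, 3): LHS = 144, RHS = 48 → counterexample
(6, 4): LHS = 576, RHS = 144 → counterexample

That makes 3 counterexamples.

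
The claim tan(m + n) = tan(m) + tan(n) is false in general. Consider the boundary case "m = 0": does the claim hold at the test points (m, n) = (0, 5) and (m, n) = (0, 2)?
Yes, holds at both test points

At (0, 5): LHS = tan(5) ≈ -3.381, RHS = tan(5) ≈ -3.381 → equal
At (0, 2): LHS = tan(2) ≈ -2.185, RHS = tan(2) ≈ -2.185 → equal

So the claim does hold at both of these boundary points, even though it is not an identity.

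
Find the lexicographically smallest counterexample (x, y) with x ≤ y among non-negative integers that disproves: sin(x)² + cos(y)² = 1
(x, y) = (0, 1)

At (0, 0): both sides equal 1, so it holds there.

Substituting (0, 1) into the claim:
LHS = sin(0)² + cos(1)² = cos(1)² ≈ 0.2919
RHS = 1

Since LHS ≠ RHS, this pair disproves the claim, and no lexicographically smaller pair (x ≤ y, non-negative integers) does.

For instance (4, 6) is also a counterexample (LHS = sin(4)² + cos(6)² ≈ 1.495, RHS = 1), but it's lexicographically larger.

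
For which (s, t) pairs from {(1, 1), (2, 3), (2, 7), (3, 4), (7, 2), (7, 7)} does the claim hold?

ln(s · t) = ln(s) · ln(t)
Testing each pair:
(1, 1): LHS = 0, RHS = 0 → holds
(2, 3): LHS = ln(6) ≈ 1.792, RHS = ln(2)·ln(3) ≈ 0.7615 → fails
(2, 7): LHS = ln(14) ≈ 2.639, RHS = ln(2)·ln(7) ≈ 1.349 → fails
(3, 4): LHS = ln(12) ≈ 2.485, RHS = ln(3)·ln(4) ≈ 1.523 → fails
(7, 2): LHS = ln(14) ≈ 2.639, RHS = ln(2)·ln(7) ≈ 1.349 → fails
(7, 7): LHS = ln(49) ≈ 3.892, RHS = ln(7)² ≈ 3.787 → fails

1 of 6 pairs satisfies the claim.

Answer: (1, 1)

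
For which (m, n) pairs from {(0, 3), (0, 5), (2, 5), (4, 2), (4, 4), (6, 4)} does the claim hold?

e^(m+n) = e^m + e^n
None

Testing each pair:
(0, 3): LHS = e^3 ≈ 20.09, RHS = 1 + e^3 ≈ 21.09 → fails
(0, 5): LHS = e^5 ≈ 148.4, RHS = 1 + e^5 ≈ 149.4 → fails
(2, 5): LHS = e^7 ≈ 1097, RHS = e^2 + e^5 ≈ 155.8 → fails
(4, 2): LHS = e^6 ≈ 403.4, RHS = e^2 + e^4 ≈ 61.99 → fails
(4, 4): LHS = e^8 ≈ 2981, RHS = 2·e^4 ≈ 109.2 → fails
(6, 4): LHS = e^10 ≈ 22026.5, RHS = e^4 + e^6 ≈ 458 → fails

No pair satisfies the claim.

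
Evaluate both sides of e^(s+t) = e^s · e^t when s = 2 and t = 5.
LHS = e^(2+5) = e^7 ≈ 1097
RHS = e^2 · e^5 = e^7 ≈ 1097

LHS = RHS: the two sides agree.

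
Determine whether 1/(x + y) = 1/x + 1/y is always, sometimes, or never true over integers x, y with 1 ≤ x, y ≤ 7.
The claim fails for every pair in the range. For instance at (x, y) = (4, 4): LHS = 1/8, RHS = 1/2.

Answer: Never true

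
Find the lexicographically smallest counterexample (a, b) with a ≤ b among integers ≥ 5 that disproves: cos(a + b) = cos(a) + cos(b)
(a, b) = (5, 5)

Substituting (5, 5) into the claim:
LHS = cos(5 + 5) = cos(10) ≈ -0.8391
RHS = cos(5) + cos(5) = 2·cos(5) ≈ 0.5673

Since LHS ≠ RHS, this pair disproves the claim, and no lexicographically smaller pair (a ≤ b, integers ≥ 5) does.

For instance (12, 12) is also a counterexample (LHS = cos(24) ≈ 0.4242, RHS = 2·cos(12) ≈ 1.688), but it's lexicographically larger.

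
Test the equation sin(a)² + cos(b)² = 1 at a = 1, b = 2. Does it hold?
Substituting a = 1, b = 2:

LHS = sin(1)² + cos(2)² ≈ 0.8813
RHS = 1

LHS ≠ RHS, so the equation does not hold at this point.

Answer: Fails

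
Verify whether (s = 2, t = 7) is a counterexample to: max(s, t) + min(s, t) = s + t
Substituting s = 2, t = 7:
LHS = max(2, 7) + min(2, 7) = 9
RHS = 2 + 7 = 9

The sides agree, so this pair does not disprove the claim.

Answer: No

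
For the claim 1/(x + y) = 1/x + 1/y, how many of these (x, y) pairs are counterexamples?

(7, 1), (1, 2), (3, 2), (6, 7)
Testing each pair:
(7, 1): LHS = 1/8, RHS = 8/7 → counterexample
(1, 2): LHS = 1/3, RHS = 3/2 → counterexample
(3, 2): LHS = 1/5, RHS = 5/6 → counterexample
(6, 7): LHS = 1/13, RHS = 13/42 → counterexample

That makes 4 counterexamples.

Answer: 4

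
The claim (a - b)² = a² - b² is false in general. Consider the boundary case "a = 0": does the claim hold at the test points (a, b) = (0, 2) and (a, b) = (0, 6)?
At (0, 2): LHS = 4 ≠ RHS = -4
At (0, 6): LHS = 36 ≠ RHS = -36

Answer: No, fails at both test points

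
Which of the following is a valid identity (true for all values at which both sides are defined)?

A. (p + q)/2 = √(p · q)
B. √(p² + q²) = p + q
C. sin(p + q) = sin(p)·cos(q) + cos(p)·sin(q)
C

A: fails at (2, 5) — LHS = 7/2, RHS = √(10) ≈ 3.162.
B: fails at (2, 7) — LHS = √(53) ≈ 7.28, RHS = 9.
C: holds — e.g. at (3, 5), both sides equal sin(8) ≈ 0.9894.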